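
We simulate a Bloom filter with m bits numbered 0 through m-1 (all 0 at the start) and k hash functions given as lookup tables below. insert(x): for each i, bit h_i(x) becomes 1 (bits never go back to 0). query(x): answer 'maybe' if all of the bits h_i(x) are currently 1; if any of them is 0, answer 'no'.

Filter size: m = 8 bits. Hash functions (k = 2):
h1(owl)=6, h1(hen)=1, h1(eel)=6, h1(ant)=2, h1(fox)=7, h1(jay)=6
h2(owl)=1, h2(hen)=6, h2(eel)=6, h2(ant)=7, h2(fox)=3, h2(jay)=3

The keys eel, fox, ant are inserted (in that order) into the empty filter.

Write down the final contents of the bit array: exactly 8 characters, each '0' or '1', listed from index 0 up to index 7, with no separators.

Start: bits=00000000
After insert 'eel': sets bits 6 -> bits=00000010
After insert 'fox': sets bits 3 7 -> bits=00010011
After insert 'ant': sets bits 2 7 -> bits=00110011

Answer: 00110011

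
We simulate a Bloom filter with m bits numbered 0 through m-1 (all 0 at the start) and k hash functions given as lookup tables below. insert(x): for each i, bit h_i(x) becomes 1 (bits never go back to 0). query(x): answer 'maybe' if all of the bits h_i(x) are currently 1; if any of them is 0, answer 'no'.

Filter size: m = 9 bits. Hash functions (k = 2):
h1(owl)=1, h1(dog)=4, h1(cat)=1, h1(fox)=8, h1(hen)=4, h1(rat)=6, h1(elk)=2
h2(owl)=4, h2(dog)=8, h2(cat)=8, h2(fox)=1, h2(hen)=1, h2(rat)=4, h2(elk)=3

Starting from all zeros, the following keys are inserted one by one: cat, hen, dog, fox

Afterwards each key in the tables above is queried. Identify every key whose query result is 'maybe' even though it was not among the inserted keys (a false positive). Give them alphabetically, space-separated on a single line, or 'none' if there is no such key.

Start: bits=000000000
After insert 'cat': sets bits 1 8 -> bits=010000001
After insert 'hen': sets bits 1 4 -> bits=010010001
After insert 'dog': sets bits 4 8 -> bits=010010001
After insert 'fox': sets bits 1 8 -> bits=010010001
Not inserted: elk owl rat — query each against bits=010010001:
query elk: checks bit2=0, bit3=0 (has a 0) -> no => not a false positive
query owl: checks bit1=1, bit4=1 (all 1) -> maybe => FALSE POSITIVE
query rat: checks bit4=1, bit6=0 (has a 0) -> no => not a false positive
False positives (alphabetical): owl

Answer: owl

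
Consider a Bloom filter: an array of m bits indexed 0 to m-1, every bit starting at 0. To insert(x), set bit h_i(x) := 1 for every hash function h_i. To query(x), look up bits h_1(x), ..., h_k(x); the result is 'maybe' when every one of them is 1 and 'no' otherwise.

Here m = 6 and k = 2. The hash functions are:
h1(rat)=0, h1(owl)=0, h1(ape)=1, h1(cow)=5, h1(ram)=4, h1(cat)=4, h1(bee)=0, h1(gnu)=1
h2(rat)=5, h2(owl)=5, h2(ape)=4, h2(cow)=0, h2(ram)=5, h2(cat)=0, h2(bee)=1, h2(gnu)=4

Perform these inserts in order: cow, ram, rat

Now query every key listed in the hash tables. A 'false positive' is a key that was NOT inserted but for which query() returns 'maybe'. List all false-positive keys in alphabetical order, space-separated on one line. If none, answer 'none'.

Answer: cat owl

Derivation:
Start: bits=000000
After insert 'cow': sets bits 0 5 -> bits=100001
After insert 'ram': sets bits 4 5 -> bits=100011
After insert 'rat': sets bits 0 5 -> bits=100011
Not inserted: ape bee cat gnu owl — query each against bits=100011:
query ape: checks bit1=0, bit4=1 (has a 0) -> no => not a false positive
query bee: checks bit0=1, bit1=0 (has a 0) -> no => not a false positive
query cat: checks bit0=1, bit4=1 (all 1) -> maybe => FALSE POSITIVE
query gnu: checks bit1=0, bit4=1 (has a 0) -> no => not a false positive
query owl: checks bit0=1, bit5=1 (all 1) -> maybe => FALSE POSITIVE
False positives (alphabetical): cat owl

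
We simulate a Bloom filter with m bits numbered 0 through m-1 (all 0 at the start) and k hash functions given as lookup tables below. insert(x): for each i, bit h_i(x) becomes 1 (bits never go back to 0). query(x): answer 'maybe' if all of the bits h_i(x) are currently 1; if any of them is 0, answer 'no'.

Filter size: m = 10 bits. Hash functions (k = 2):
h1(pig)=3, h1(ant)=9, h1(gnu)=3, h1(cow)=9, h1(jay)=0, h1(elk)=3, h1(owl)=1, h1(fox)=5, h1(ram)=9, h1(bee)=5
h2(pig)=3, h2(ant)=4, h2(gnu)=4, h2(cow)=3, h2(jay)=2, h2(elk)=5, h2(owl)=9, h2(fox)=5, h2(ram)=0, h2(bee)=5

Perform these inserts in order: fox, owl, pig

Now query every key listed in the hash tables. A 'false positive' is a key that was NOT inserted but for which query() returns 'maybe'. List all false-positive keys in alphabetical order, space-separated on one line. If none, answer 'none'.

Start: bits=0000000000
After insert 'fox': sets bits 5 -> bits=0000010000
After insert 'owl': sets bits 1 9 -> bits=0100010001
After insert 'pig': sets bits 3 -> bits=0101010001
Not inserted: ant bee cow elk gnu jay ram — query each against bits=0101010001:
query ant: checks bit4=0, bit9=1 (has a 0) -> no => not a false positive
query bee: checks bit5=1 (all 1) -> maybe => FALSE POSITIVE
query cow: checks bit3=1, bit9=1 (all 1) -> maybe => FALSE POSITIVE
query elk: checks bit3=1, bit5=1 (all 1) -> maybe => FALSE POSITIVE
query gnu: checks bit3=1, bit4=0 (has a 0) -> no => not a false positive
query jay: checks bit0=0, bit2=0 (has a 0) -> no => not a false positive
query ram: checks bit0=0, bit9=1 (has a 0) -> no => not a false positive
False positives (alphabetical): bee cow elk

Answer: bee cow elk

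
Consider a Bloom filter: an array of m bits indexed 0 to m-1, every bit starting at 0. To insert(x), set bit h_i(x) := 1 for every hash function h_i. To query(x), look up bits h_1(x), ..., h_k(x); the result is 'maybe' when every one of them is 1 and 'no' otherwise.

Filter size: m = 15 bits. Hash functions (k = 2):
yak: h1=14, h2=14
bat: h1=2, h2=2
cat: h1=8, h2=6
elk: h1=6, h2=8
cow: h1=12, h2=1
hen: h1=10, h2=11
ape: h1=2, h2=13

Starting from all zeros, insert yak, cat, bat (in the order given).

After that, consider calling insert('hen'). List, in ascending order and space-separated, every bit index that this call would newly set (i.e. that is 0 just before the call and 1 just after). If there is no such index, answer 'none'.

Answer: 10 11

Derivation:
Start: bits=000000000000000
After insert 'yak': sets bits 14 -> bits=000000000000001
After insert 'cat': sets bits 6 8 -> bits=000000101000001
After insert 'bat': sets bits 2 -> bits=001000101000001
insert 'hen' would touch bits 10 11; currently bit10=0, bit11=0
Bits that are 0 among those (would change 0->1): 10 11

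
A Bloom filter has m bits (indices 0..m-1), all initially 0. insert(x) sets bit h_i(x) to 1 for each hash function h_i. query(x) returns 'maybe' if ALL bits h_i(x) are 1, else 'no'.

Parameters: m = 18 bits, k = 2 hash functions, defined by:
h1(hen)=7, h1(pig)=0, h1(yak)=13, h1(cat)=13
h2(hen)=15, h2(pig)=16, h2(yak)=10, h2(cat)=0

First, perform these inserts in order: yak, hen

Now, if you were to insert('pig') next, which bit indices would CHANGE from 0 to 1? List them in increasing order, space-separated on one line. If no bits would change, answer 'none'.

Answer: 0 16

Derivation:
Start: bits=000000000000000000
After insert 'yak': sets bits 10 13 -> bits=000000000010010000
After insert 'hen': sets bits 7 15 -> bits=000000010010010100
insert 'pig' would touch bits 0 16; currently bit0=0, bit16=0
Bits that are 0 among those (would change 0->1): 0 16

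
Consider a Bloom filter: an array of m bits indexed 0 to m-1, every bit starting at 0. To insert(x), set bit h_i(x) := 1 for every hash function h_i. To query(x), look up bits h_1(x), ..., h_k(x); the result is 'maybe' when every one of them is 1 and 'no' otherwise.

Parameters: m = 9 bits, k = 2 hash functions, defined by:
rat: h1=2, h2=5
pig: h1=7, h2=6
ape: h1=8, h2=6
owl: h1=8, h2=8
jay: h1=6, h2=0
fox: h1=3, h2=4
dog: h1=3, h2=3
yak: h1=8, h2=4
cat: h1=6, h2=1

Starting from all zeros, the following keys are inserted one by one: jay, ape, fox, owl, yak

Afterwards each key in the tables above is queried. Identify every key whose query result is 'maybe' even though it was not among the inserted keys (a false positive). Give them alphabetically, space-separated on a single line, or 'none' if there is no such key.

Start: bits=000000000
After insert 'jay': sets bits 0 6 -> bits=100000100
After insert 'ape': sets bits 6 8 -> bits=100000101
After insert 'fox': sets bits 3 4 -> bits=100110101
After insert 'owl': sets bits 8 -> bits=100110101
After insert 'yak': sets bits 4 8 -> bits=100110101
Not inserted: cat dog pig rat — query each against bits=100110101:
query cat: checks bit1=0, bit6=1 (has a 0) -> no => not a false positive
query dog: checks bit3=1 (all 1) -> maybe => FALSE POSITIVE
query pig: checks bit6=1, bit7=0 (has a 0) -> no => not a false positive
query rat: checks bit2=0, bit5=0 (has a 0) -> no => not a false positive
False positives (alphabetical): dog

Answer: dog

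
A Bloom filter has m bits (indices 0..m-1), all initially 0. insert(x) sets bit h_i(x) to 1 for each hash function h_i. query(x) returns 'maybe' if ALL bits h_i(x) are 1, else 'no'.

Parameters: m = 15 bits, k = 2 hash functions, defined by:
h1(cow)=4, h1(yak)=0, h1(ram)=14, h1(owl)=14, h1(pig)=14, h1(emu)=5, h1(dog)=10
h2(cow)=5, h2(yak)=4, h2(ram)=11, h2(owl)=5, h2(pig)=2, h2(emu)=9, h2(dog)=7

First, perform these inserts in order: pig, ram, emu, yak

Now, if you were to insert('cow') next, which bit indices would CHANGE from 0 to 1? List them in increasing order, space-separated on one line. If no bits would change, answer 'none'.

Answer: none

Derivation:
Start: bits=000000000000000
After insert 'pig': sets bits 2 14 -> bits=001000000000001
After insert 'ram': sets bits 11 14 -> bits=001000000001001
After insert 'emu': sets bits 5 9 -> bits=001001000101001
After insert 'yak': sets bits 0 4 -> bits=101011000101001
insert 'cow' would touch bits 4 5; currently bit4=1, bit5=1
Bits that are 0 among those (would change 0->1): none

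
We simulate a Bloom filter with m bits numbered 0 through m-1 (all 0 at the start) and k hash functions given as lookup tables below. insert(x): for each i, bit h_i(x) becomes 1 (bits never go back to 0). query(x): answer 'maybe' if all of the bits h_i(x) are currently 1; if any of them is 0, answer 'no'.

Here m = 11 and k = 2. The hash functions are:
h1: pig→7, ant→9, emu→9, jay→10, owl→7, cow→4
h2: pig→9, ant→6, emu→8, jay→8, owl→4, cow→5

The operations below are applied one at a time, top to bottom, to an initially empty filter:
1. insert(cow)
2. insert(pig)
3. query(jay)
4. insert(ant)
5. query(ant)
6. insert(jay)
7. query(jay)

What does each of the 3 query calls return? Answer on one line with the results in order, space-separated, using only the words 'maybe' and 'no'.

Answer: no maybe maybe

Derivation:
Start: bits=00000000000
Op 1: insert cow -> sets bits 4 5 -> bits=00001100000
Op 2: insert pig -> sets bits 7 9 -> bits=00001101010
Op 3: query jay -> checks bit8=0, bit10=0 (has a 0) -> no
Op 4: insert ant -> sets bits 6 9 -> bits=00001111010
Op 5: query ant -> checks bit6=1, bit9=1 (all 1) -> maybe
Op 6: insert jay -> sets bits 8 10 -> bits=00001111111
Op 7: query jay -> checks bit8=1, bit10=1 (all 1) -> maybe
Query results in order: no maybe maybe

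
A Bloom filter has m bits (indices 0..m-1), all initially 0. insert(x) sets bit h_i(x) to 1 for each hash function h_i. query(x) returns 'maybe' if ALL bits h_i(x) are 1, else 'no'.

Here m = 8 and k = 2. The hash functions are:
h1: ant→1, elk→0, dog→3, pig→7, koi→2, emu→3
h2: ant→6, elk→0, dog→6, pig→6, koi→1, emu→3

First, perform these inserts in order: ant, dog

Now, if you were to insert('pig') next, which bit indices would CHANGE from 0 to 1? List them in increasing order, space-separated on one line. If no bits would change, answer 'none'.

Start: bits=00000000
After insert 'ant': sets bits 1 6 -> bits=01000010
After insert 'dog': sets bits 3 6 -> bits=01010010
insert 'pig' would touch bits 6 7; currently bit6=1, bit7=0
Bits that are 0 among those (would change 0->1): 7

Answer: 7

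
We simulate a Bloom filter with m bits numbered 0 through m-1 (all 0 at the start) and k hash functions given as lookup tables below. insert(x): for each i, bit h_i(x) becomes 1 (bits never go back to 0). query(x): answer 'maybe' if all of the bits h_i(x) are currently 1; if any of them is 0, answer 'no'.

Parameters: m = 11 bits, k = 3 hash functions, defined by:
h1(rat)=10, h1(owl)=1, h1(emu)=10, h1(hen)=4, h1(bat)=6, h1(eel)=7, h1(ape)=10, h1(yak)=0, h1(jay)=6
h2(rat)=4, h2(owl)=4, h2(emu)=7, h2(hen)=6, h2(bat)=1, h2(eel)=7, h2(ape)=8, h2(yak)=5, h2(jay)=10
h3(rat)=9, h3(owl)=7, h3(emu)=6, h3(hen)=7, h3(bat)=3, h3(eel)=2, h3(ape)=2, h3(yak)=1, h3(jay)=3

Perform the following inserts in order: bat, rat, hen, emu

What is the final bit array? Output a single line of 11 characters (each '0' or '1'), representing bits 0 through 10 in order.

Answer: 01011011011

Derivation:
Start: bits=00000000000
After insert 'bat': sets bits 1 3 6 -> bits=01010010000
After insert 'rat': sets bits 4 9 10 -> bits=01011010011
After insert 'hen': sets bits 4 6 7 -> bits=01011011011
After insert 'emu': sets bits 6 7 10 -> bits=01011011011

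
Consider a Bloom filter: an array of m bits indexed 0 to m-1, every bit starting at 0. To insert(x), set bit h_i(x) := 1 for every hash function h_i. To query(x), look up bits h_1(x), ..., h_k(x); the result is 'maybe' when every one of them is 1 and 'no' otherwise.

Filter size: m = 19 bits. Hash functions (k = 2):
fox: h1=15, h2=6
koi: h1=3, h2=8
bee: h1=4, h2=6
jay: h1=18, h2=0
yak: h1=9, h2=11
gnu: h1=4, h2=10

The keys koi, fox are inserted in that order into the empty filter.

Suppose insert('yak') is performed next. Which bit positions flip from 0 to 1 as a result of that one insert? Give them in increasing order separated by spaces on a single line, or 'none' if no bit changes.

Start: bits=0000000000000000000
After insert 'koi': sets bits 3 8 -> bits=0001000010000000000
After insert 'fox': sets bits 6 15 -> bits=0001001010000001000
insert 'yak' would touch bits 9 11; currently bit9=0, bit11=0
Bits that are 0 among those (would change 0->1): 9 11

Answer: 9 11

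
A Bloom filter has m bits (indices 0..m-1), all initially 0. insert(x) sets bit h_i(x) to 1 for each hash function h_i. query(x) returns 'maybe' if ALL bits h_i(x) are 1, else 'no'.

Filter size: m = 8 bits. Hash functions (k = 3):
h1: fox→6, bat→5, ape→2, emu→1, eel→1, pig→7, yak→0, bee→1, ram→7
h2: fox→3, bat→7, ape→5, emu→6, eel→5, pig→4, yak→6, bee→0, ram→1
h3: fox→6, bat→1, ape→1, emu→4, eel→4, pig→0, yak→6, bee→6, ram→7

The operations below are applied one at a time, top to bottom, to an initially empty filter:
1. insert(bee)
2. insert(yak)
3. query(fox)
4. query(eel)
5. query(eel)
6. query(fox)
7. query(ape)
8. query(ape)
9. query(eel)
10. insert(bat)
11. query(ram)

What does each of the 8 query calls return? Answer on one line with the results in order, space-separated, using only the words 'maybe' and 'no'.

Answer: no no no no no no no maybe

Derivation:
Start: bits=00000000
Op 1: insert bee -> sets bits 0 1 6 -> bits=11000010
Op 2: insert yak -> sets bits 0 6 -> bits=11000010
Op 3: query fox -> checks bit3=0, bit6=1 (has a 0) -> no
Op 4: query eel -> checks bit1=1, bit4=0, bit5=0 (has a 0) -> no
Op 5: query eel -> checks bit1=1, bit4=0, bit5=0 (has a 0) -> no
Op 6: query fox -> checks bit3=0, bit6=1 (has a 0) -> no
Op 7: query ape -> checks bit1=1, bit2=0, bit5=0 (has a 0) -> no
Op 8: query ape -> checks bit1=1, bit2=0, bit5=0 (has a 0) -> no
Op 9: query eel -> checks bit1=1, bit4=0, bit5=0 (has a 0) -> no
Op 10: insert bat -> sets bits 1 5 7 -> bits=11000111
Op 11: query ram -> checks bit1=1, bit7=1 (all 1) -> maybe
Query results in order: no no no no no no no maybe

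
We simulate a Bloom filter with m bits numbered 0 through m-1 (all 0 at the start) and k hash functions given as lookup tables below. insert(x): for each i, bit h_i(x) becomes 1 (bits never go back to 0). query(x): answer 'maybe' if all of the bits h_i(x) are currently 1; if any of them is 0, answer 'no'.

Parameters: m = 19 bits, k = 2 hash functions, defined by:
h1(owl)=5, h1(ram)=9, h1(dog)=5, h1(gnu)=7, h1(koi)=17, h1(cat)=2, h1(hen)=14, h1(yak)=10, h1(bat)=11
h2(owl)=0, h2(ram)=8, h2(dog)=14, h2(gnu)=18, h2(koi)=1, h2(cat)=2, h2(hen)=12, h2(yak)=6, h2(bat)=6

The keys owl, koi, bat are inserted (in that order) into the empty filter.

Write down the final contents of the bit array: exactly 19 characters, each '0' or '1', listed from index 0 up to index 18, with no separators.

Start: bits=0000000000000000000
After insert 'owl': sets bits 0 5 -> bits=1000010000000000000
After insert 'koi': sets bits 1 17 -> bits=1100010000000000010
After insert 'bat': sets bits 6 11 -> bits=1100011000010000010

Answer: 1100011000010000010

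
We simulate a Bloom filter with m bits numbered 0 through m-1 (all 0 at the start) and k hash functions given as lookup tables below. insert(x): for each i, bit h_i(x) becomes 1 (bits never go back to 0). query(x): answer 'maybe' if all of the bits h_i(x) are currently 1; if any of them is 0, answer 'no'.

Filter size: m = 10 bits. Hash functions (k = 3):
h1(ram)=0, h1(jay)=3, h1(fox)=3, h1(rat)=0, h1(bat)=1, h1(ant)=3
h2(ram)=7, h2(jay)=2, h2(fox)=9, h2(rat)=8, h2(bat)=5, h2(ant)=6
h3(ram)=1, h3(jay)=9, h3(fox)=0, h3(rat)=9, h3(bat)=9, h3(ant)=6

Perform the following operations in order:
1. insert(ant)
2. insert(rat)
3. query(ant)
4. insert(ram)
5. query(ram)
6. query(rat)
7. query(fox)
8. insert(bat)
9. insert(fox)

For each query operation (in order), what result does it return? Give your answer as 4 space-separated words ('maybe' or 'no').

Answer: maybe maybe maybe maybe

Derivation:
Start: bits=0000000000
Op 1: insert ant -> sets bits 3 6 -> bits=0001001000
Op 2: insert rat -> sets bits 0 8 9 -> bits=1001001011
Op 3: query ant -> checks bit3=1, bit6=1 (all 1) -> maybe
Op 4: insert ram -> sets bits 0 1 7 -> bits=1101001111
Op 5: query ram -> checks bit0=1, bit1=1, bit7=1 (all 1) -> maybe
Op 6: query rat -> checks bit0=1, bit8=1, bit9=1 (all 1) -> maybe
Op 7: query fox -> checks bit0=1, bit3=1, bit9=1 (all 1) -> maybe
Op 8: insert bat -> sets bits 1 5 9 -> bits=1101011111
Op 9: insert fox -> sets bits 0 3 9 -> bits=1101011111
Query results in order: maybe maybe maybe maybe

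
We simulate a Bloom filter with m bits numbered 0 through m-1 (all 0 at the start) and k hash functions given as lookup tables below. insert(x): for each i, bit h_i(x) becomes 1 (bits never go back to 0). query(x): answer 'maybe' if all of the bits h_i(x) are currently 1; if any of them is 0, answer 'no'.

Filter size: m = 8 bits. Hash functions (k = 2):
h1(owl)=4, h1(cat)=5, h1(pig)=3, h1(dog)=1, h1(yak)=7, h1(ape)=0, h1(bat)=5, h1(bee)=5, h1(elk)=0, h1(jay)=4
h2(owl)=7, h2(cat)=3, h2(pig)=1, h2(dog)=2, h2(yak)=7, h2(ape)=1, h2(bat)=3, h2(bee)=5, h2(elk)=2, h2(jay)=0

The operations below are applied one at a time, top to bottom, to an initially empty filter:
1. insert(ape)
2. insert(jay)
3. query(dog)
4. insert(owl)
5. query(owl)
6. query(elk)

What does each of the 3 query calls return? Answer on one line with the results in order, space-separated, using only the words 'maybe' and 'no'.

Answer: no maybe no

Derivation:
Start: bits=00000000
Op 1: insert ape -> sets bits 0 1 -> bits=11000000
Op 2: insert jay -> sets bits 0 4 -> bits=11001000
Op 3: query dog -> checks bit1=1, bit2=0 (has a 0) -> no
Op 4: insert owl -> sets bits 4 7 -> bits=11001001
Op 5: query owl -> checks bit4=1, bit7=1 (all 1) -> maybe
Op 6: query elk -> checks bit0=1, bit2=0 (has a 0) -> no
Query results in order: no maybe no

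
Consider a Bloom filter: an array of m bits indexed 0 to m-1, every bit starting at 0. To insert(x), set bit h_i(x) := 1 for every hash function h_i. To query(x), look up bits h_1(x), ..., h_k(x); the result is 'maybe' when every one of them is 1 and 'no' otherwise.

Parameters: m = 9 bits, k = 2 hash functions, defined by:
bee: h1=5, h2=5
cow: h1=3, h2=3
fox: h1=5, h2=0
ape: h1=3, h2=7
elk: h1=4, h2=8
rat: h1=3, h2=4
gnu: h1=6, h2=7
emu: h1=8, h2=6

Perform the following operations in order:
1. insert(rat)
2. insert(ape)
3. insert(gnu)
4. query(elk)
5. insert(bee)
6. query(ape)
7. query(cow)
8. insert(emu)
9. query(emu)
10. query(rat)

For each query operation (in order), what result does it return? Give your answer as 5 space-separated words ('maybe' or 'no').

Answer: no maybe maybe maybe maybe

Derivation:
Start: bits=000000000
Op 1: insert rat -> sets bits 3 4 -> bits=000110000
Op 2: insert ape -> sets bits 3 7 -> bits=000110010
Op 3: insert gnu -> sets bits 6 7 -> bits=000110110
Op 4: query elk -> checks bit4=1, bit8=0 (has a 0) -> no
Op 5: insert bee -> sets bits 5 -> bits=000111110
Op 6: query ape -> checks bit3=1, bit7=1 (all 1) -> maybe
Op 7: query cow -> checks bit3=1 (all 1) -> maybe
Op 8: insert emu -> sets bits 6 8 -> bits=000111111
Op 9: query emu -> checks bit6=1, bit8=1 (all 1) -> maybe
Op 10: query rat -> checks bit3=1, bit4=1 (all 1) -> maybe
Query results in order: no maybe maybe maybe maybe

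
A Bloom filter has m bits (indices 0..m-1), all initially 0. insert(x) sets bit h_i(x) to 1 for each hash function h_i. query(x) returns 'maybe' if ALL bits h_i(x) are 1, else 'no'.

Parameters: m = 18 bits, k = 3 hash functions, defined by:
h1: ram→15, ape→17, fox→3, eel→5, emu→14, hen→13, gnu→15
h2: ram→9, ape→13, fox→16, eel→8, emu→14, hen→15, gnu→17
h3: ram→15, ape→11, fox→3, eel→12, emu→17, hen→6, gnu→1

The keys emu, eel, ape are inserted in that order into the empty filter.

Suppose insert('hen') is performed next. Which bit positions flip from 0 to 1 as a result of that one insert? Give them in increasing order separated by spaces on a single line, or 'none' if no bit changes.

Answer: 6 15

Derivation:
Start: bits=000000000000000000
After insert 'emu': sets bits 14 17 -> bits=000000000000001001
After insert 'eel': sets bits 5 8 12 -> bits=000001001000101001
After insert 'ape': sets bits 11 13 17 -> bits=000001001001111001
insert 'hen' would touch bits 6 13 15; currently bit6=0, bit13=1, bit15=0
Bits that are 0 among those (would change 0->1): 6 15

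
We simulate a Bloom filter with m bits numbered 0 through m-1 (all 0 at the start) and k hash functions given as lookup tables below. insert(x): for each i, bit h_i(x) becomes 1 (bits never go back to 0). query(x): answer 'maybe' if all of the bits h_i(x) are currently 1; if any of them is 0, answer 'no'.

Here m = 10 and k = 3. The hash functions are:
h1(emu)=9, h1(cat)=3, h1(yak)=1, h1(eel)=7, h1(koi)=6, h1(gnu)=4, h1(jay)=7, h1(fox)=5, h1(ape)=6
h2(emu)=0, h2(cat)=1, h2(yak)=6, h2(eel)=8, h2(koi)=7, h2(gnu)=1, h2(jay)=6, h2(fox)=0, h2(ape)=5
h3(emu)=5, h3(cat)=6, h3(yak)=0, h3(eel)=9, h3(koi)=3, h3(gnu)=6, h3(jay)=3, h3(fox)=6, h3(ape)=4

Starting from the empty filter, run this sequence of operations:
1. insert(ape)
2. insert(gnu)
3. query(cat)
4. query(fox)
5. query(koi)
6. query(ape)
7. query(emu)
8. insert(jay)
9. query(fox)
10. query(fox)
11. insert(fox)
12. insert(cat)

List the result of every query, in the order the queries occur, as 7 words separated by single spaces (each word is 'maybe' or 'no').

Start: bits=0000000000
Op 1: insert ape -> sets bits 4 5 6 -> bits=0000111000
Op 2: insert gnu -> sets bits 1 4 6 -> bits=0100111000
Op 3: query cat -> checks bit1=1, bit3=0, bit6=1 (has a 0) -> no
Op 4: query fox -> checks bit0=0, bit5=1, bit6=1 (has a 0) -> no
Op 5: query koi -> checks bit3=0, bit6=1, bit7=0 (has a 0) -> no
Op 6: query ape -> checks bit4=1, bit5=1, bit6=1 (all 1) -> maybe
Op 7: query emu -> checks bit0=0, bit5=1, bit9=0 (has a 0) -> no
Op 8: insert jay -> sets bits 3 6 7 -> bits=0101111100
Op 9: query fox -> checks bit0=0, bit5=1, bit6=1 (has a 0) -> no
Op 10: query fox -> checks bit0=0, bit5=1, bit6=1 (has a 0) -> no
Op 11: insert fox -> sets bits 0 5 6 -> bits=1101111100
Op 12: insert cat -> sets bits 1 3 6 -> bits=1101111100
Query results in order: no no no maybe no no no

Answer: no no no maybe no no no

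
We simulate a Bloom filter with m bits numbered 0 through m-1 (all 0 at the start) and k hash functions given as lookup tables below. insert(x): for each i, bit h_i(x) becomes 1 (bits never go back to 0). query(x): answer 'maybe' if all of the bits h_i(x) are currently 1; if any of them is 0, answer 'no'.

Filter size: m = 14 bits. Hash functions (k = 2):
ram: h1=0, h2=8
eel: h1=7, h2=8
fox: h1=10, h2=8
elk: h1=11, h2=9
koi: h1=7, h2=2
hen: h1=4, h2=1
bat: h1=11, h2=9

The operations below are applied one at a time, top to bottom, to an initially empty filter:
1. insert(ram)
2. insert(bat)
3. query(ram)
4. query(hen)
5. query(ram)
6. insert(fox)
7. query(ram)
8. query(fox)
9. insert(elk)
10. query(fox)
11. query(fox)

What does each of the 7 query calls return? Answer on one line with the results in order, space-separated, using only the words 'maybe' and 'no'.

Answer: maybe no maybe maybe maybe maybe maybe

Derivation:
Start: bits=00000000000000
Op 1: insert ram -> sets bits 0 8 -> bits=10000000100000
Op 2: insert bat -> sets bits 9 11 -> bits=10000000110100
Op 3: query ram -> checks bit0=1, bit8=1 (all 1) -> maybe
Op 4: query hen -> checks bit1=0, bit4=0 (has a 0) -> no
Op 5: query ram -> checks bit0=1, bit8=1 (all 1) -> maybe
Op 6: insert fox -> sets bits 8 10 -> bits=10000000111100
Op 7: query ram -> checks bit0=1, bit8=1 (all 1) -> maybe
Op 8: query fox -> checks bit8=1, bit10=1 (all 1) -> maybe
Op 9: insert elk -> sets bits 9 11 -> bits=10000000111100
Op 10: query fox -> checks bit8=1, bit10=1 (all 1) -> maybe
Op 11: query fox -> checks bit8=1, bit10=1 (all 1) -> maybe
Query results in order: maybe no maybe maybe maybe maybe maybe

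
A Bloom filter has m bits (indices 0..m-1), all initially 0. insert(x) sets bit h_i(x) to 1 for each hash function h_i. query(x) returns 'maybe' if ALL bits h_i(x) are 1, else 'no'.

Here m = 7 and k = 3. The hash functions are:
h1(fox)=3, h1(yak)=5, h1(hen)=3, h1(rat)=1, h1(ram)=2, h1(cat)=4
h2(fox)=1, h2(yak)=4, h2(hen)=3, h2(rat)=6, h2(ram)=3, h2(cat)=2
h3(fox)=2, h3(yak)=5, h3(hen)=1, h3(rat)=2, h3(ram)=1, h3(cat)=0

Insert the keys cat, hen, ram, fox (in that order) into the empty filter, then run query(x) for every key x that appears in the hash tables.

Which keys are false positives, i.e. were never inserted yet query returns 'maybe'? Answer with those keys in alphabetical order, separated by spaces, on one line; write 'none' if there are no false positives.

Answer: none

Derivation:
Start: bits=0000000
After insert 'cat': sets bits 0 2 4 -> bits=1010100
After insert 'hen': sets bits 1 3 -> bits=1111100
After insert 'ram': sets bits 1 2 3 -> bits=1111100
After insert 'fox': sets bits 1 2 3 -> bits=1111100
Not inserted: rat yak — query each against bits=1111100:
query rat: checks bit1=1, bit2=1, bit6=0 (has a 0) -> no => not a false positive
query yak: checks bit4=1, bit5=0 (has a 0) -> no => not a false positive
False positives (alphabetical): none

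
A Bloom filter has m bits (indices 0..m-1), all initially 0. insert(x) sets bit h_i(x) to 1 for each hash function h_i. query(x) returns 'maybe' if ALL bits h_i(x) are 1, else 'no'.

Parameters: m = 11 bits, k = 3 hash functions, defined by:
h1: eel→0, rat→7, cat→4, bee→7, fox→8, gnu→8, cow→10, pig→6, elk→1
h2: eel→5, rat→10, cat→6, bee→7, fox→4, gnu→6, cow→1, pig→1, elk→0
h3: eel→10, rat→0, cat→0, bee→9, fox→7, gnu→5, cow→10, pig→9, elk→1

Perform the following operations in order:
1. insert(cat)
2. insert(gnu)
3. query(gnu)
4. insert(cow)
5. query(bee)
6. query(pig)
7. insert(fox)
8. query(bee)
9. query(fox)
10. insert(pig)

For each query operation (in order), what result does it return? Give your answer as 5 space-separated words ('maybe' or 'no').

Answer: maybe no no no maybe

Derivation:
Start: bits=00000000000
Op 1: insert cat -> sets bits 0 4 6 -> bits=10001010000
Op 2: insert gnu -> sets bits 5 6 8 -> bits=10001110100
Op 3: query gnu -> checks bit5=1, bit6=1, bit8=1 (all 1) -> maybe
Op 4: insert cow -> sets bits 1 10 -> bits=11001110101
Op 5: query bee -> checks bit7=0, bit9=0 (has a 0) -> no
Op 6: query pig -> checks bit1=1, bit6=1, bit9=0 (has a 0) -> no
Op 7: insert fox -> sets bits 4 7 8 -> bits=11001111101
Op 8: query bee -> checks bit7=1, bit9=0 (has a 0) -> no
Op 9: query fox -> checks bit4=1, bit7=1, bit8=1 (all 1) -> maybe
Op 10: insert pig -> sets bits 1 6 9 -> bits=11001111111
Query results in order: maybe no no no maybe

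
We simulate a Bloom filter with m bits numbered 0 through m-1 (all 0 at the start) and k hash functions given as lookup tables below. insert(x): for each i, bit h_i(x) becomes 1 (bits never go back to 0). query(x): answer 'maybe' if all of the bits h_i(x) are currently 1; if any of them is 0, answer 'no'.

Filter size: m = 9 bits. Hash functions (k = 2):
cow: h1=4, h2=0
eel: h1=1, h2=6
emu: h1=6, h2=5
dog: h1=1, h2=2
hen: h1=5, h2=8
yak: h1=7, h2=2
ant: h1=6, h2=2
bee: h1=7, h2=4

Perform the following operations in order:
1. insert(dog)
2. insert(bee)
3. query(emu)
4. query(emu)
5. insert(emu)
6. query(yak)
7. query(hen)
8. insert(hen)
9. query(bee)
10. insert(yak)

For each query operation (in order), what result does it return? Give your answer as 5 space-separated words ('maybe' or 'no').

Start: bits=000000000
Op 1: insert dog -> sets bits 1 2 -> bits=011000000
Op 2: insert bee -> sets bits 4 7 -> bits=011010010
Op 3: query emu -> checks bit5=0, bit6=0 (has a 0) -> no
Op 4: query emu -> checks bit5=0, bit6=0 (has a 0) -> no
Op 5: insert emu -> sets bits 5 6 -> bits=011011110
Op 6: query yak -> checks bit2=1, bit7=1 (all 1) -> maybe
Op 7: query hen -> checks bit5=1, bit8=0 (has a 0) -> no
Op 8: insert hen -> sets bits 5 8 -> bits=011011111
Op 9: query bee -> checks bit4=1, bit7=1 (all 1) -> maybe
Op 10: insert yak -> sets bits 2 7 -> bits=011011111
Query results in order: no no maybe no maybe

Answer: no no maybe no maybe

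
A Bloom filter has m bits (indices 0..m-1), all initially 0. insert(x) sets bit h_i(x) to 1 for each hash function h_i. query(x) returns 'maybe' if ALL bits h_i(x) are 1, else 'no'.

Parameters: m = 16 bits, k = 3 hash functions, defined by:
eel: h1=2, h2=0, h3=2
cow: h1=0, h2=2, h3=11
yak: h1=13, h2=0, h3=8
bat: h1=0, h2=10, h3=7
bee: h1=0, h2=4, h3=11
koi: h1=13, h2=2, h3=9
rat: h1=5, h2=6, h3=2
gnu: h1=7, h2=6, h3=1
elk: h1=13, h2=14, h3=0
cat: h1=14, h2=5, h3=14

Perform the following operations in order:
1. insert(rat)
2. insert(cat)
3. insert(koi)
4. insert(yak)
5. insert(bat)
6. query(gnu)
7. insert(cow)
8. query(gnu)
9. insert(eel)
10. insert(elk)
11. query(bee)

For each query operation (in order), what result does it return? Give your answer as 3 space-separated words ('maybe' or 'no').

Start: bits=0000000000000000
Op 1: insert rat -> sets bits 2 5 6 -> bits=0010011000000000
Op 2: insert cat -> sets bits 5 14 -> bits=0010011000000010
Op 3: insert koi -> sets bits 2 9 13 -> bits=0010011001000110
Op 4: insert yak -> sets bits 0 8 13 -> bits=1010011011000110
Op 5: insert bat -> sets bits 0 7 10 -> bits=1010011111100110
Op 6: query gnu -> checks bit1=0, bit6=1, bit7=1 (has a 0) -> no
Op 7: insert cow -> sets bits 0 2 11 -> bits=1010011111110110
Op 8: query gnu -> checks bit1=0, bit6=1, bit7=1 (has a 0) -> no
Op 9: insert eel -> sets bits 0 2 -> bits=1010011111110110
Op 10: insert elk -> sets bits 0 13 14 -> bits=1010011111110110
Op 11: query bee -> checks bit0=1, bit4=0, bit11=1 (has a 0) -> no
Query results in order: no no no

Answer: no no no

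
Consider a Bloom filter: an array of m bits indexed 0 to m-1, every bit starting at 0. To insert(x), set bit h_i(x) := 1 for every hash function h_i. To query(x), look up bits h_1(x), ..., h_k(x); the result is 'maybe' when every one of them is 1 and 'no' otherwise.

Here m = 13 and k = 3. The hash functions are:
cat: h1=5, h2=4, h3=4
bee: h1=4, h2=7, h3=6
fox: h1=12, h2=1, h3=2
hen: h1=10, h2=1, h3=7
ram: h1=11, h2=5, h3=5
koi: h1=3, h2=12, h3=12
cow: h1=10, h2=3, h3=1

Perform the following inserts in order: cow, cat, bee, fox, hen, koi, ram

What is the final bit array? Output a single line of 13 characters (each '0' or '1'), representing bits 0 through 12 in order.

Answer: 0111111100111

Derivation:
Start: bits=0000000000000
After insert 'cow': sets bits 1 3 10 -> bits=0101000000100
After insert 'cat': sets bits 4 5 -> bits=0101110000100
After insert 'bee': sets bits 4 6 7 -> bits=0101111100100
After insert 'fox': sets bits 1 2 12 -> bits=0111111100101
After insert 'hen': sets bits 1 7 10 -> bits=0111111100101
After insert 'koi': sets bits 3 12 -> bits=0111111100101
After insert 'ram': sets bits 5 11 -> bits=0111111100111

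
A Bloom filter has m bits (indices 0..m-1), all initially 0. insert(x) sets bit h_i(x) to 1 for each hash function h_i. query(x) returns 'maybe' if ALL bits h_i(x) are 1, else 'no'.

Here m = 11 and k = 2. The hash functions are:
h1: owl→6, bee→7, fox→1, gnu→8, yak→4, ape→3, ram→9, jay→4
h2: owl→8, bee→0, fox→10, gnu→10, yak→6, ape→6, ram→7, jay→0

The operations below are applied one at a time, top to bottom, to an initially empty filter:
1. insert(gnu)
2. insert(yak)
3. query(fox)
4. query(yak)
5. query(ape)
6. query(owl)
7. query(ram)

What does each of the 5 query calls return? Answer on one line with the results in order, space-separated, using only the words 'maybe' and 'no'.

Answer: no maybe no maybe no

Derivation:
Start: bits=00000000000
Op 1: insert gnu -> sets bits 8 10 -> bits=00000000101
Op 2: insert yak -> sets bits 4 6 -> bits=00001010101
Op 3: query fox -> checks bit1=0, bit10=1 (has a 0) -> no
Op 4: query yak -> checks bit4=1, bit6=1 (all 1) -> maybe
Op 5: query ape -> checks bit3=0, bit6=1 (has a 0) -> no
Op 6: query owl -> checks bit6=1, bit8=1 (all 1) -> maybe
Op 7: query ram -> checks bit7=0, bit9=0 (has a 0) -> no
Query results in order: no maybe no maybe no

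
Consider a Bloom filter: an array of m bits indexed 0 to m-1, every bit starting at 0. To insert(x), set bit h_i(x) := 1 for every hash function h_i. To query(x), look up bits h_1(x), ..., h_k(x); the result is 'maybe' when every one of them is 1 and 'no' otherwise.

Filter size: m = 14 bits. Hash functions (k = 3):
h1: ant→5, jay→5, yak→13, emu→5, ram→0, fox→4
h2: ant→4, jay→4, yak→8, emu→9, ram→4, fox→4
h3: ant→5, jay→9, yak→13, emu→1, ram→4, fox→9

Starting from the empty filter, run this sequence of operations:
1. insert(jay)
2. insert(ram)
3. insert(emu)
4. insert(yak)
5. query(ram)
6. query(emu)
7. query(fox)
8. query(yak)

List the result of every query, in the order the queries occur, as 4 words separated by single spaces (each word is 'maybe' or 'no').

Start: bits=00000000000000
Op 1: insert jay -> sets bits 4 5 9 -> bits=00001100010000
Op 2: insert ram -> sets bits 0 4 -> bits=10001100010000
Op 3: insert emu -> sets bits 1 5 9 -> bits=11001100010000
Op 4: insert yak -> sets bits 8 13 -> bits=11001100110001
Op 5: query ram -> checks bit0=1, bit4=1 (all 1) -> maybe
Op 6: query emu -> checks bit1=1, bit5=1, bit9=1 (all 1) -> maybe
Op 7: query fox -> checks bit4=1, bit9=1 (all 1) -> maybe
Op 8: query yak -> checks bit8=1, bit13=1 (all 1) -> maybe
Query results in order: maybe maybe maybe maybe

Answer: maybe maybe maybe maybe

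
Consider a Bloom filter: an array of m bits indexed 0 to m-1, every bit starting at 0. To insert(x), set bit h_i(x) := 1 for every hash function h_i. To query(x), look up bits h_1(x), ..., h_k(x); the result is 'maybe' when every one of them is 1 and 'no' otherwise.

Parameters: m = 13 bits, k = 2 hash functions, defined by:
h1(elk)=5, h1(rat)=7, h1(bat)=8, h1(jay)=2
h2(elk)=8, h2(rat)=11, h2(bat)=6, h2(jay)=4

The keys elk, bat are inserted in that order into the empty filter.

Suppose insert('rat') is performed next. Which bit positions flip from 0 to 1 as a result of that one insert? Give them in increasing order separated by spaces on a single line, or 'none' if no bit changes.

Start: bits=0000000000000
After insert 'elk': sets bits 5 8 -> bits=0000010010000
After insert 'bat': sets bits 6 8 -> bits=0000011010000
insert 'rat' would touch bits 7 11; currently bit7=0, bit11=0
Bits that are 0 among those (would change 0->1): 7 11

Answer: 7 11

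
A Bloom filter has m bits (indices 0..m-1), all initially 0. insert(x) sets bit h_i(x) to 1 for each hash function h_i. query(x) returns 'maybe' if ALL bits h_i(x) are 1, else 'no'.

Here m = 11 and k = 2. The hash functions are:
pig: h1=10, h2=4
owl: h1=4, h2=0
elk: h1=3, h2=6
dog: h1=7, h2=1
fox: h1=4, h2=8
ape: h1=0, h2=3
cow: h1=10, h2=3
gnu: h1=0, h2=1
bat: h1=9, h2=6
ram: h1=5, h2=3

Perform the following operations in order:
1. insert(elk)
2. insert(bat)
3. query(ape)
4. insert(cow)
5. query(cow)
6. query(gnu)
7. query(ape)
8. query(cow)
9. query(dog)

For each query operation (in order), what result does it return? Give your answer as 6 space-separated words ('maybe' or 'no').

Start: bits=00000000000
Op 1: insert elk -> sets bits 3 6 -> bits=00010010000
Op 2: insert bat -> sets bits 6 9 -> bits=00010010010
Op 3: query ape -> checks bit0=0, bit3=1 (has a 0) -> no
Op 4: insert cow -> sets bits 3 10 -> bits=00010010011
Op 5: query cow -> checks bit3=1, bit10=1 (all 1) -> maybe
Op 6: query gnu -> checks bit0=0, bit1=0 (has a 0) -> no
Op 7: query ape -> checks bit0=0, bit3=1 (has a 0) -> no
Op 8: query cow -> checks bit3=1, bit10=1 (all 1) -> maybe
Op 9: query dog -> checks bit1=0, bit7=0 (has a 0) -> no
Query results in order: no maybe no no maybe no

Answer: no maybe no no maybe no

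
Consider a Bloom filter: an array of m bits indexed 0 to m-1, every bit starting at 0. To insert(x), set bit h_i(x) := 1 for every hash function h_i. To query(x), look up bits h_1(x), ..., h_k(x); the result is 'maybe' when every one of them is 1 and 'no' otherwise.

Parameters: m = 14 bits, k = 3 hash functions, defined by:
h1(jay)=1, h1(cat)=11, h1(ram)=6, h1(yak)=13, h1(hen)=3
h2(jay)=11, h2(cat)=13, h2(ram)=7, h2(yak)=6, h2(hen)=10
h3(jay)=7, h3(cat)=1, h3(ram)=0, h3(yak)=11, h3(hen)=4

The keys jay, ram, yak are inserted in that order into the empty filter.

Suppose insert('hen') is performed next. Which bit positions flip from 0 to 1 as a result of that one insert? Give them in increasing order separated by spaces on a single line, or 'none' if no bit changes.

Answer: 3 4 10

Derivation:
Start: bits=00000000000000
After insert 'jay': sets bits 1 7 11 -> bits=01000001000100
After insert 'ram': sets bits 0 6 7 -> bits=11000011000100
After insert 'yak': sets bits 6 11 13 -> bits=11000011000101
insert 'hen' would touch bits 3 4 10; currently bit3=0, bit4=0, bit10=0
Bits that are 0 among those (would change 0->1): 3 4 10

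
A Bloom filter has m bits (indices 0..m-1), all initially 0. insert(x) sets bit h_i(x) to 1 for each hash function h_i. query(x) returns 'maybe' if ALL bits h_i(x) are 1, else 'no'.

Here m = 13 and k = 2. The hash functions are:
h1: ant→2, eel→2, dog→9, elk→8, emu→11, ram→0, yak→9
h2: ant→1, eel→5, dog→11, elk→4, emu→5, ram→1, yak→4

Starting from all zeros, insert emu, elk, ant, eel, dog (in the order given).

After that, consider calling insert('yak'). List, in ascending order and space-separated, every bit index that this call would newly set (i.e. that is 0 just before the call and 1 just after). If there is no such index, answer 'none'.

Start: bits=0000000000000
After insert 'emu': sets bits 5 11 -> bits=0000010000010
After insert 'elk': sets bits 4 8 -> bits=0000110010010
After insert 'ant': sets bits 1 2 -> bits=0110110010010
After insert 'eel': sets bits 2 5 -> bits=0110110010010
After insert 'dog': sets bits 9 11 -> bits=0110110011010
insert 'yak' would touch bits 4 9; currently bit4=1, bit9=1
Bits that are 0 among those (would change 0->1): none

Answer: none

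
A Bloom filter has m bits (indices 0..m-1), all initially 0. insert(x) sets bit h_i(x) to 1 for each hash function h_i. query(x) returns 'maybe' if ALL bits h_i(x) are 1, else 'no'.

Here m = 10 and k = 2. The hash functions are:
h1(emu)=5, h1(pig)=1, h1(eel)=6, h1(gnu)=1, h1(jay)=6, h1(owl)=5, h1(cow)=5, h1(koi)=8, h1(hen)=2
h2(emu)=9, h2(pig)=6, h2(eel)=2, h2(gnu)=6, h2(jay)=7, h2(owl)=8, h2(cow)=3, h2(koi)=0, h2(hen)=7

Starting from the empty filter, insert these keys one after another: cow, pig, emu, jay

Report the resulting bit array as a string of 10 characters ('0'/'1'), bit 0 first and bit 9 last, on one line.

Start: bits=0000000000
After insert 'cow': sets bits 3 5 -> bits=0001010000
After insert 'pig': sets bits 1 6 -> bits=0101011000
After insert 'emu': sets bits 5 9 -> bits=0101011001
After insert 'jay': sets bits 6 7 -> bits=0101011101

Answer: 0101011101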